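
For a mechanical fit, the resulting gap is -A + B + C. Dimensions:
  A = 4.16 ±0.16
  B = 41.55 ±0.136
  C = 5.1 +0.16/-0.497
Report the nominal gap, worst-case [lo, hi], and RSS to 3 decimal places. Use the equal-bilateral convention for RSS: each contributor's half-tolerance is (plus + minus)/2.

nominal=42.490 wc=[41.697,42.946] rss=0.390

Stack each dimension's contribution:
  -A: nom -4.160 → Σnom=-4.160; wc +0.160/-0.160 → slack +0.160/-0.160; half-tol=0.160, Σhalf²=0.025600
  +B: nom +41.550 → Σnom=37.390; wc +0.136/-0.136 → slack +0.296/-0.296; half-tol=0.136, Σhalf²=0.044096
  +C: nom +5.100 → Σnom=42.490; wc +0.160/-0.497 → slack +0.456/-0.793; half-tol=0.329, Σhalf²=0.152008
Nominal = 42.490. Worst-case = [42.490 - 0.793, 42.490 + 0.456] = [41.697, 42.946]. RSS = √0.152008 = 0.390.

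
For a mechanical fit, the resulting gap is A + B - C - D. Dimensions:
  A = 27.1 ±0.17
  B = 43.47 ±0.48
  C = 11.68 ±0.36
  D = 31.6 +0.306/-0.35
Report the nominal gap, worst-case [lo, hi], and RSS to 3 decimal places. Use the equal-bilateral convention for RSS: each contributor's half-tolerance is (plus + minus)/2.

Stack each dimension's contribution:
  +A: nom +27.100 → Σnom=27.100; wc +0.170/-0.170 → slack +0.170/-0.170; half-tol=0.170, Σhalf²=0.028900
  +B: nom +43.470 → Σnom=70.570; wc +0.480/-0.480 → slack +0.650/-0.650; half-tol=0.480, Σhalf²=0.259300
  -C: nom -11.680 → Σnom=58.890; wc +0.360/-0.360 → slack +1.010/-1.010; half-tol=0.360, Σhalf²=0.388900
  -D: nom -31.600 → Σnom=27.290; wc +0.350/-0.306 → slack +1.360/-1.316; half-tol=0.328, Σhalf²=0.496484
Nominal = 27.290. Worst-case = [27.290 - 1.316, 27.290 + 1.360] = [25.974, 28.650]. RSS = √0.496484 = 0.705.

nominal=27.290 wc=[25.974,28.650] rss=0.705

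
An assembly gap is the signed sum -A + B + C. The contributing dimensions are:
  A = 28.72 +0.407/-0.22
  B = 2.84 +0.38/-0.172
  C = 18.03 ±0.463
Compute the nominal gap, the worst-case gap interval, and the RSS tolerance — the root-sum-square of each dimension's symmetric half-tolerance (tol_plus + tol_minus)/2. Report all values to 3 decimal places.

Stack each dimension's contribution:
  -A: nom -28.720 → Σnom=-28.720; wc +0.220/-0.407 → slack +0.220/-0.407; half-tol=0.314, Σhalf²=0.098282
  +B: nom +2.840 → Σnom=-25.880; wc +0.380/-0.172 → slack +0.600/-0.579; half-tol=0.276, Σhalf²=0.174458
  +C: nom +18.030 → Σnom=-7.850; wc +0.463/-0.463 → slack +1.063/-1.042; half-tol=0.463, Σhalf²=0.388827
Nominal = -7.850. Worst-case = [-7.850 - 1.042, -7.850 + 1.063] = [-8.892, -6.787]. RSS = √0.388827 = 0.624.

nominal=-7.850 wc=[-8.892,-6.787] rss=0.624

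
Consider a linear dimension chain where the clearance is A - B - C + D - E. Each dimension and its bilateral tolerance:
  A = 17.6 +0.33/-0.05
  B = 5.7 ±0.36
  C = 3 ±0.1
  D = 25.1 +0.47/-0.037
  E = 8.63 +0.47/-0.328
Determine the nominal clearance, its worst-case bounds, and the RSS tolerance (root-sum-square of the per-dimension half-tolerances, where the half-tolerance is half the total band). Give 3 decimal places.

nominal=25.370 wc=[24.353,26.958] rss=0.632

Stack each dimension's contribution:
  +A: nom +17.600 → Σnom=17.600; wc +0.330/-0.050 → slack +0.330/-0.050; half-tol=0.190, Σhalf²=0.036100
  -B: nom -5.700 → Σnom=11.900; wc +0.360/-0.360 → slack +0.690/-0.410; half-tol=0.360, Σhalf²=0.165700
  -C: nom -3.000 → Σnom=8.900; wc +0.100/-0.100 → slack +0.790/-0.510; half-tol=0.100, Σhalf²=0.175700
  +D: nom +25.100 → Σnom=34.000; wc +0.470/-0.037 → slack +1.260/-0.547; half-tol=0.254, Σhalf²=0.239962
  -E: nom -8.630 → Σnom=25.370; wc +0.328/-0.470 → slack +1.588/-1.017; half-tol=0.399, Σhalf²=0.399163
Nominal = 25.370. Worst-case = [25.370 - 1.017, 25.370 + 1.588] = [24.353, 26.958]. RSS = √0.399163 = 0.632.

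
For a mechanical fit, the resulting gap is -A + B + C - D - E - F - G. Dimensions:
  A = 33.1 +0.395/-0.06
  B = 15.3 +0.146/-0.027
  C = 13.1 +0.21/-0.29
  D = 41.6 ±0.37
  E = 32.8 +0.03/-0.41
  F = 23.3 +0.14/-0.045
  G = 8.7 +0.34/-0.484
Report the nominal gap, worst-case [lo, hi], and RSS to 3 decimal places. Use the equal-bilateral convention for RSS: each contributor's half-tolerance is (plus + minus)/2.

nominal=-111.100 wc=[-112.692,-109.375] rss=0.697

Stack each dimension's contribution:
  -A: nom -33.100 → Σnom=-33.100; wc +0.060/-0.395 → slack +0.060/-0.395; half-tol=0.228, Σhalf²=0.051756
  +B: nom +15.300 → Σnom=-17.800; wc +0.146/-0.027 → slack +0.206/-0.422; half-tol=0.086, Σhalf²=0.059238
  +C: nom +13.100 → Σnom=-4.700; wc +0.210/-0.290 → slack +0.416/-0.712; half-tol=0.250, Σhalf²=0.121738
  -D: nom -41.600 → Σnom=-46.300; wc +0.370/-0.370 → slack +0.786/-1.082; half-tol=0.370, Σhalf²=0.258638
  -E: nom -32.800 → Σnom=-79.100; wc +0.410/-0.030 → slack +1.196/-1.112; half-tol=0.220, Σhalf²=0.307038
  -F: nom -23.300 → Σnom=-102.400; wc +0.045/-0.140 → slack +1.241/-1.252; half-tol=0.092, Σhalf²=0.315595
  -G: nom -8.700 → Σnom=-111.100; wc +0.484/-0.340 → slack +1.725/-1.592; half-tol=0.412, Σhalf²=0.485339
Nominal = -111.100. Worst-case = [-111.100 - 1.592, -111.100 + 1.725] = [-112.692, -109.375]. RSS = √0.485339 = 0.697.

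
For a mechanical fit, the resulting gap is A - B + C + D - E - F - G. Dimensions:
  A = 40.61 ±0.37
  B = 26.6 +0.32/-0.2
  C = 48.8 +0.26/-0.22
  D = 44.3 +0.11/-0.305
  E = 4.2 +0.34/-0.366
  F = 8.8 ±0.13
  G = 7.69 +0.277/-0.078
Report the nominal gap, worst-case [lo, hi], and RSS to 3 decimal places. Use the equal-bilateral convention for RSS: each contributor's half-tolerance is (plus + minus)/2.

Stack each dimension's contribution:
  +A: nom +40.610 → Σnom=40.610; wc +0.370/-0.370 → slack +0.370/-0.370; half-tol=0.370, Σhalf²=0.136900
  -B: nom -26.600 → Σnom=14.010; wc +0.200/-0.320 → slack +0.570/-0.690; half-tol=0.260, Σhalf²=0.204500
  +C: nom +48.800 → Σnom=62.810; wc +0.260/-0.220 → slack +0.830/-0.910; half-tol=0.240, Σhalf²=0.262100
  +D: nom +44.300 → Σnom=107.110; wc +0.110/-0.305 → slack +0.940/-1.215; half-tol=0.207, Σhalf²=0.305156
  -E: nom -4.200 → Σnom=102.910; wc +0.366/-0.340 → slack +1.306/-1.555; half-tol=0.353, Σhalf²=0.429765
  -F: nom -8.800 → Σnom=94.110; wc +0.130/-0.130 → slack +1.436/-1.685; half-tol=0.130, Σhalf²=0.446665
  -G: nom -7.690 → Σnom=86.420; wc +0.078/-0.277 → slack +1.514/-1.962; half-tol=0.178, Σhalf²=0.478172
Nominal = 86.420. Worst-case = [86.420 - 1.962, 86.420 + 1.514] = [84.458, 87.934]. RSS = √0.478172 = 0.691.

nominal=86.420 wc=[84.458,87.934] rss=0.691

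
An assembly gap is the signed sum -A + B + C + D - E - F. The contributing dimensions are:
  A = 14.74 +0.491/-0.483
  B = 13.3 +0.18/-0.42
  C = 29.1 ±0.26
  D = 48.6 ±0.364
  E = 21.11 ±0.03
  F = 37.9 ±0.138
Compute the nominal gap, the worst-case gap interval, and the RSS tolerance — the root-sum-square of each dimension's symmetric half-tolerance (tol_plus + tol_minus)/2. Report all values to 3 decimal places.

nominal=17.250 wc=[15.547,18.705] rss=0.740

Stack each dimension's contribution:
  -A: nom -14.740 → Σnom=-14.740; wc +0.483/-0.491 → slack +0.483/-0.491; half-tol=0.487, Σhalf²=0.237169
  +B: nom +13.300 → Σnom=-1.440; wc +0.180/-0.420 → slack +0.663/-0.911; half-tol=0.300, Σhalf²=0.327169
  +C: nom +29.100 → Σnom=27.660; wc +0.260/-0.260 → slack +0.923/-1.171; half-tol=0.260, Σhalf²=0.394769
  +D: nom +48.600 → Σnom=76.260; wc +0.364/-0.364 → slack +1.287/-1.535; half-tol=0.364, Σhalf²=0.527265
  -E: nom -21.110 → Σnom=55.150; wc +0.030/-0.030 → slack +1.317/-1.565; half-tol=0.030, Σhalf²=0.528165
  -F: nom -37.900 → Σnom=17.250; wc +0.138/-0.138 → slack +1.455/-1.703; half-tol=0.138, Σhalf²=0.547209
Nominal = 17.250. Worst-case = [17.250 - 1.703, 17.250 + 1.455] = [15.547, 18.705]. RSS = √0.547209 = 0.740.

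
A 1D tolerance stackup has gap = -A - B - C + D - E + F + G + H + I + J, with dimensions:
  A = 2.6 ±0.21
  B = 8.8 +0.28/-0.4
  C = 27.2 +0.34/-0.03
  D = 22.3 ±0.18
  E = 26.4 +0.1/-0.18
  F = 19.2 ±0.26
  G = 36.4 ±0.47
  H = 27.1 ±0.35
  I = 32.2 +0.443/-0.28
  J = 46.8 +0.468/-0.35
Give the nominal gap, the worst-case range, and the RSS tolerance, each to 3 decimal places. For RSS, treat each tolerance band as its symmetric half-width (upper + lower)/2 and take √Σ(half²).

nominal=119.000 wc=[116.180,121.991] rss=0.977

Stack each dimension's contribution:
  -A: nom -2.600 → Σnom=-2.600; wc +0.210/-0.210 → slack +0.210/-0.210; half-tol=0.210, Σhalf²=0.044100
  -B: nom -8.800 → Σnom=-11.400; wc +0.400/-0.280 → slack +0.610/-0.490; half-tol=0.340, Σhalf²=0.159700
  -C: nom -27.200 → Σnom=-38.600; wc +0.030/-0.340 → slack +0.640/-0.830; half-tol=0.185, Σhalf²=0.193925
  +D: nom +22.300 → Σnom=-16.300; wc +0.180/-0.180 → slack +0.820/-1.010; half-tol=0.180, Σhalf²=0.226325
  -E: nom -26.400 → Σnom=-42.700; wc +0.180/-0.100 → slack +1.000/-1.110; half-tol=0.140, Σhalf²=0.245925
  +F: nom +19.200 → Σnom=-23.500; wc +0.260/-0.260 → slack +1.260/-1.370; half-tol=0.260, Σhalf²=0.313525
  +G: nom +36.400 → Σnom=12.900; wc +0.470/-0.470 → slack +1.730/-1.840; half-tol=0.470, Σhalf²=0.534425
  +H: nom +27.100 → Σnom=40.000; wc +0.350/-0.350 → slack +2.080/-2.190; half-tol=0.350, Σhalf²=0.656925
  +I: nom +32.200 → Σnom=72.200; wc +0.443/-0.280 → slack +2.523/-2.470; half-tol=0.362, Σhalf²=0.787607
  +J: nom +46.800 → Σnom=119.000; wc +0.468/-0.350 → slack +2.991/-2.820; half-tol=0.409, Σhalf²=0.954888
Nominal = 119.000. Worst-case = [119.000 - 2.820, 119.000 + 2.991] = [116.180, 121.991]. RSS = √0.954888 = 0.977.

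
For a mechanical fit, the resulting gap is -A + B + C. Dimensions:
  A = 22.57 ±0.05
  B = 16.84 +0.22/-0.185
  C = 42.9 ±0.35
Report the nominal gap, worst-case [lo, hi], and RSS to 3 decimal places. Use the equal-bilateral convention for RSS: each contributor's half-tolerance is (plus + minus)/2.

Stack each dimension's contribution:
  -A: nom -22.570 → Σnom=-22.570; wc +0.050/-0.050 → slack +0.050/-0.050; half-tol=0.050, Σhalf²=0.002500
  +B: nom +16.840 → Σnom=-5.730; wc +0.220/-0.185 → slack +0.270/-0.235; half-tol=0.203, Σhalf²=0.043506
  +C: nom +42.900 → Σnom=37.170; wc +0.350/-0.350 → slack +0.620/-0.585; half-tol=0.350, Σhalf²=0.166006
Nominal = 37.170. Worst-case = [37.170 - 0.585, 37.170 + 0.620] = [36.585, 37.790]. RSS = √0.166006 = 0.407.

nominal=37.170 wc=[36.585,37.790] rss=0.407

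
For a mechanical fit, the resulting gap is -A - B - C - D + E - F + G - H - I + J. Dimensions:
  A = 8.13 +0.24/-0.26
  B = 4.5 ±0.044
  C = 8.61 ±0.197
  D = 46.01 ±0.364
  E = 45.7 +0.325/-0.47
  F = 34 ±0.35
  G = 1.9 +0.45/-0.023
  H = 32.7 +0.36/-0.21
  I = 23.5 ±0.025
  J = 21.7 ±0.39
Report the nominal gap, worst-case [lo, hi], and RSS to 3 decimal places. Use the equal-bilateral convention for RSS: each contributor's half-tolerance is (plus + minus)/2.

Stack each dimension's contribution:
  -A: nom -8.130 → Σnom=-8.130; wc +0.260/-0.240 → slack +0.260/-0.240; half-tol=0.250, Σhalf²=0.062500
  -B: nom -4.500 → Σnom=-12.630; wc +0.044/-0.044 → slack +0.304/-0.284; half-tol=0.044, Σhalf²=0.064436
  -C: nom -8.610 → Σnom=-21.240; wc +0.197/-0.197 → slack +0.501/-0.481; half-tol=0.197, Σhalf²=0.103245
  -D: nom -46.010 → Σnom=-67.250; wc +0.364/-0.364 → slack +0.865/-0.845; half-tol=0.364, Σhalf²=0.235741
  +E: nom +45.700 → Σnom=-21.550; wc +0.325/-0.470 → slack +1.190/-1.315; half-tol=0.397, Σhalf²=0.393747
  -F: nom -34.000 → Σnom=-55.550; wc +0.350/-0.350 → slack +1.540/-1.665; half-tol=0.350, Σhalf²=0.516247
  +G: nom +1.900 → Σnom=-53.650; wc +0.450/-0.023 → slack +1.990/-1.688; half-tol=0.237, Σhalf²=0.572179
  -H: nom -32.700 → Σnom=-86.350; wc +0.210/-0.360 → slack +2.200/-2.048; half-tol=0.285, Σhalf²=0.653404
  -I: nom -23.500 → Σnom=-109.850; wc +0.025/-0.025 → slack +2.225/-2.073; half-tol=0.025, Σhalf²=0.654029
  +J: nom +21.700 → Σnom=-88.150; wc +0.390/-0.390 → slack +2.615/-2.463; half-tol=0.390, Σhalf²=0.806129
Nominal = -88.150. Worst-case = [-88.150 - 2.463, -88.150 + 2.615] = [-90.613, -85.535]. RSS = √0.806129 = 0.898.

nominal=-88.150 wc=[-90.613,-85.535] rss=0.898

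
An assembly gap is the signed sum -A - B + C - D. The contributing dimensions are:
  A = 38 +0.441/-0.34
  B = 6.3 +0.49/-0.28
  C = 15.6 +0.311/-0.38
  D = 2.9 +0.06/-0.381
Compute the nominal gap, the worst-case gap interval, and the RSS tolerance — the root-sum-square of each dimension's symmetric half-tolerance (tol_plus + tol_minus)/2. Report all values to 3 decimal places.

Stack each dimension's contribution:
  -A: nom -38.000 → Σnom=-38.000; wc +0.340/-0.441 → slack +0.340/-0.441; half-tol=0.391, Σhalf²=0.152490
  -B: nom -6.300 → Σnom=-44.300; wc +0.280/-0.490 → slack +0.620/-0.931; half-tol=0.385, Σhalf²=0.300715
  +C: nom +15.600 → Σnom=-28.700; wc +0.311/-0.380 → slack +0.931/-1.311; half-tol=0.346, Σhalf²=0.420086
  -D: nom -2.900 → Σnom=-31.600; wc +0.381/-0.060 → slack +1.312/-1.371; half-tol=0.221, Σhalf²=0.468706
Nominal = -31.600. Worst-case = [-31.600 - 1.371, -31.600 + 1.312] = [-32.971, -30.288]. RSS = √0.468706 = 0.685.

nominal=-31.600 wc=[-32.971,-30.288] rss=0.685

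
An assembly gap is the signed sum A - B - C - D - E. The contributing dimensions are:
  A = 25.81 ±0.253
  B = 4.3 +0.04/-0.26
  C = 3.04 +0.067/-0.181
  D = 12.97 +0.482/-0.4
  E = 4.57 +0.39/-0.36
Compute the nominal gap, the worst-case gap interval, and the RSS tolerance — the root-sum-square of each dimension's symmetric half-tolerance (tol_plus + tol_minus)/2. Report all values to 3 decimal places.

nominal=0.930 wc=[-0.302,2.384] rss=0.661

Stack each dimension's contribution:
  +A: nom +25.810 → Σnom=25.810; wc +0.253/-0.253 → slack +0.253/-0.253; half-tol=0.253, Σhalf²=0.064009
  -B: nom -4.300 → Σnom=21.510; wc +0.260/-0.040 → slack +0.513/-0.293; half-tol=0.150, Σhalf²=0.086509
  -C: nom -3.040 → Σnom=18.470; wc +0.181/-0.067 → slack +0.694/-0.360; half-tol=0.124, Σhalf²=0.101885
  -D: nom -12.970 → Σnom=5.500; wc +0.400/-0.482 → slack +1.094/-0.842; half-tol=0.441, Σhalf²=0.296366
  -E: nom -4.570 → Σnom=0.930; wc +0.360/-0.390 → slack +1.454/-1.232; half-tol=0.375, Σhalf²=0.436991
Nominal = 0.930. Worst-case = [0.930 - 1.232, 0.930 + 1.454] = [-0.302, 2.384]. RSS = √0.436991 = 0.661.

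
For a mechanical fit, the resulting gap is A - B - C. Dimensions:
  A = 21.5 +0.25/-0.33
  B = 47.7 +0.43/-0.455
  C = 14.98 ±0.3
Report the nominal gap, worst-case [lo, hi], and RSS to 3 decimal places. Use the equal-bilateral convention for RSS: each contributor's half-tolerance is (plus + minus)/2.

Stack each dimension's contribution:
  +A: nom +21.500 → Σnom=21.500; wc +0.250/-0.330 → slack +0.250/-0.330; half-tol=0.290, Σhalf²=0.084100
  -B: nom -47.700 → Σnom=-26.200; wc +0.455/-0.430 → slack +0.705/-0.760; half-tol=0.443, Σhalf²=0.279906
  -C: nom -14.980 → Σnom=-41.180; wc +0.300/-0.300 → slack +1.005/-1.060; half-tol=0.300, Σhalf²=0.369906
Nominal = -41.180. Worst-case = [-41.180 - 1.060, -41.180 + 1.005] = [-42.240, -40.175]. RSS = √0.369906 = 0.608.

nominal=-41.180 wc=[-42.240,-40.175] rss=0.608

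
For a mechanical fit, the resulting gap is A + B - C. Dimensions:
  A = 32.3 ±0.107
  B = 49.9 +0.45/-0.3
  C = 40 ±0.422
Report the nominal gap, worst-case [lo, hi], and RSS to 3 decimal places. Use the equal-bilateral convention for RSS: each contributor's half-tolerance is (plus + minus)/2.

nominal=42.200 wc=[41.371,43.179] rss=0.575

Stack each dimension's contribution:
  +A: nom +32.300 → Σnom=32.300; wc +0.107/-0.107 → slack +0.107/-0.107; half-tol=0.107, Σhalf²=0.011449
  +B: nom +49.900 → Σnom=82.200; wc +0.450/-0.300 → slack +0.557/-0.407; half-tol=0.375, Σhalf²=0.152074
  -C: nom -40.000 → Σnom=42.200; wc +0.422/-0.422 → slack +0.979/-0.829; half-tol=0.422, Σhalf²=0.330158
Nominal = 42.200. Worst-case = [42.200 - 0.829, 42.200 + 0.979] = [41.371, 43.179]. RSS = √0.330158 = 0.575.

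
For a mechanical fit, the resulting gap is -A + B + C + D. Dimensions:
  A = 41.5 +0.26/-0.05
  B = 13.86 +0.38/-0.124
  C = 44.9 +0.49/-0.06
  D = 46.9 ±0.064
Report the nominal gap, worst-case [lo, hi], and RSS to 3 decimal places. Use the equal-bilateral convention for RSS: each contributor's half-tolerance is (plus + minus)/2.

Stack each dimension's contribution:
  -A: nom -41.500 → Σnom=-41.500; wc +0.050/-0.260 → slack +0.050/-0.260; half-tol=0.155, Σhalf²=0.024025
  +B: nom +13.860 → Σnom=-27.640; wc +0.380/-0.124 → slack +0.430/-0.384; half-tol=0.252, Σhalf²=0.087529
  +C: nom +44.900 → Σnom=17.260; wc +0.490/-0.060 → slack +0.920/-0.444; half-tol=0.275, Σhalf²=0.163154
  +D: nom +46.900 → Σnom=64.160; wc +0.064/-0.064 → slack +0.984/-0.508; half-tol=0.064, Σhalf²=0.167250
Nominal = 64.160. Worst-case = [64.160 - 0.508, 64.160 + 0.984] = [63.652, 65.144]. RSS = √0.167250 = 0.409.

nominal=64.160 wc=[63.652,65.144] rss=0.409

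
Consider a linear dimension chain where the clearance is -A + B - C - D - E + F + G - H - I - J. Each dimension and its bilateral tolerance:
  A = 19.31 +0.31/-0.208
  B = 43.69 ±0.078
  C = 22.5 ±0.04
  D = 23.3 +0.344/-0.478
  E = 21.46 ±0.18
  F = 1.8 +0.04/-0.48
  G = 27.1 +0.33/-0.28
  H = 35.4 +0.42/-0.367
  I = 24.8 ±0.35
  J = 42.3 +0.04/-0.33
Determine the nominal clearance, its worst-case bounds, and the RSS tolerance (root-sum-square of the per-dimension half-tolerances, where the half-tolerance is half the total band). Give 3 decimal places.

Stack each dimension's contribution:
  -A: nom -19.310 → Σnom=-19.310; wc +0.208/-0.310 → slack +0.208/-0.310; half-tol=0.259, Σhalf²=0.067081
  +B: nom +43.690 → Σnom=24.380; wc +0.078/-0.078 → slack +0.286/-0.388; half-tol=0.078, Σhalf²=0.073165
  -C: nom -22.500 → Σnom=1.880; wc +0.040/-0.040 → slack +0.326/-0.428; half-tol=0.040, Σhalf²=0.074765
  -D: nom -23.300 → Σnom=-21.420; wc +0.478/-0.344 → slack +0.804/-0.772; half-tol=0.411, Σhalf²=0.243686
  -E: nom -21.460 → Σnom=-42.880; wc +0.180/-0.180 → slack +0.984/-0.952; half-tol=0.180, Σhalf²=0.276086
  +F: nom +1.800 → Σnom=-41.080; wc +0.040/-0.480 → slack +1.024/-1.432; half-tol=0.260, Σhalf²=0.343686
  +G: nom +27.100 → Σnom=-13.980; wc +0.330/-0.280 → slack +1.354/-1.712; half-tol=0.305, Σhalf²=0.436711
  -H: nom -35.400 → Σnom=-49.380; wc +0.367/-0.420 → slack +1.721/-2.132; half-tol=0.393, Σhalf²=0.591553
  -I: nom -24.800 → Σnom=-74.180; wc +0.350/-0.350 → slack +2.071/-2.482; half-tol=0.350, Σhalf²=0.714053
  -J: nom -42.300 → Σnom=-116.480; wc +0.330/-0.040 → slack +2.401/-2.522; half-tol=0.185, Σhalf²=0.748278
Nominal = -116.480. Worst-case = [-116.480 - 2.522, -116.480 + 2.401] = [-119.002, -114.079]. RSS = √0.748278 = 0.865.

nominal=-116.480 wc=[-119.002,-114.079] rss=0.865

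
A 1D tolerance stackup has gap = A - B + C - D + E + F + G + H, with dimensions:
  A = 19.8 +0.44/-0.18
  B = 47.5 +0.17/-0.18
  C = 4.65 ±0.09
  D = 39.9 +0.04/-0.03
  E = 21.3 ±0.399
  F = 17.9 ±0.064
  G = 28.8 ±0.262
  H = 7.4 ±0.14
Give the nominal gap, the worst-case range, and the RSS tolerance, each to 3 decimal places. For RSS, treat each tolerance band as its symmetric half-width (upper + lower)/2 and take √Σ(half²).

Stack each dimension's contribution:
  +A: nom +19.800 → Σnom=19.800; wc +0.440/-0.180 → slack +0.440/-0.180; half-tol=0.310, Σhalf²=0.096100
  -B: nom -47.500 → Σnom=-27.700; wc +0.180/-0.170 → slack +0.620/-0.350; half-tol=0.175, Σhalf²=0.126725
  +C: nom +4.650 → Σnom=-23.050; wc +0.090/-0.090 → slack +0.710/-0.440; half-tol=0.090, Σhalf²=0.134825
  -D: nom -39.900 → Σnom=-62.950; wc +0.030/-0.040 → slack +0.740/-0.480; half-tol=0.035, Σhalf²=0.136050
  +E: nom +21.300 → Σnom=-41.650; wc +0.399/-0.399 → slack +1.139/-0.879; half-tol=0.399, Σhalf²=0.295251
  +F: nom +17.900 → Σnom=-23.750; wc +0.064/-0.064 → slack +1.203/-0.943; half-tol=0.064, Σhalf²=0.299347
  +G: nom +28.800 → Σnom=5.050; wc +0.262/-0.262 → slack +1.465/-1.205; half-tol=0.262, Σhalf²=0.367991
  +H: nom +7.400 → Σnom=12.450; wc +0.140/-0.140 → slack +1.605/-1.345; half-tol=0.140, Σhalf²=0.387591
Nominal = 12.450. Worst-case = [12.450 - 1.345, 12.450 + 1.605] = [11.105, 14.055]. RSS = √0.387591 = 0.623.

nominal=12.450 wc=[11.105,14.055] rss=0.623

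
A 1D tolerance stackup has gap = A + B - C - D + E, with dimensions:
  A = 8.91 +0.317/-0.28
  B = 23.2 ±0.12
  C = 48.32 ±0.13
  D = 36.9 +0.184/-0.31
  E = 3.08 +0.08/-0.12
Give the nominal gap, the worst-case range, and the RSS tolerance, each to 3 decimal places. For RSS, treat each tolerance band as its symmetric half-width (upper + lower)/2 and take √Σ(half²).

nominal=-50.030 wc=[-50.864,-49.073] rss=0.438

Stack each dimension's contribution:
  +A: nom +8.910 → Σnom=8.910; wc +0.317/-0.280 → slack +0.317/-0.280; half-tol=0.298, Σhalf²=0.089102
  +B: nom +23.200 → Σnom=32.110; wc +0.120/-0.120 → slack +0.437/-0.400; half-tol=0.120, Σhalf²=0.103502
  -C: nom -48.320 → Σnom=-16.210; wc +0.130/-0.130 → slack +0.567/-0.530; half-tol=0.130, Σhalf²=0.120402
  -D: nom -36.900 → Σnom=-53.110; wc +0.310/-0.184 → slack +0.877/-0.714; half-tol=0.247, Σhalf²=0.181411
  +E: nom +3.080 → Σnom=-50.030; wc +0.080/-0.120 → slack +0.957/-0.834; half-tol=0.100, Σhalf²=0.191411
Nominal = -50.030. Worst-case = [-50.030 - 0.834, -50.030 + 0.957] = [-50.864, -49.073]. RSS = √0.191411 = 0.438.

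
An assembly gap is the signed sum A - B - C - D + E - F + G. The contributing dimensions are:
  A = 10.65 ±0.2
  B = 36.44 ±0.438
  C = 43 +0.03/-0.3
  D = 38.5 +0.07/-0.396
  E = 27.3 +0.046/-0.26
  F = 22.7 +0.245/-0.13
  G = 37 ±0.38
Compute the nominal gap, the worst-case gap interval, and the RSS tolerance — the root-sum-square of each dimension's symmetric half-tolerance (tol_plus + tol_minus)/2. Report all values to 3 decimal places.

Stack each dimension's contribution:
  +A: nom +10.650 → Σnom=10.650; wc +0.200/-0.200 → slack +0.200/-0.200; half-tol=0.200, Σhalf²=0.040000
  -B: nom -36.440 → Σnom=-25.790; wc +0.438/-0.438 → slack +0.638/-0.638; half-tol=0.438, Σhalf²=0.231844
  -C: nom -43.000 → Σnom=-68.790; wc +0.300/-0.030 → slack +0.938/-0.668; half-tol=0.165, Σhalf²=0.259069
  -D: nom -38.500 → Σnom=-107.290; wc +0.396/-0.070 → slack +1.334/-0.738; half-tol=0.233, Σhalf²=0.313358
  +E: nom +27.300 → Σnom=-79.990; wc +0.046/-0.260 → slack +1.380/-0.998; half-tol=0.153, Σhalf²=0.336767
  -F: nom -22.700 → Σnom=-102.690; wc +0.130/-0.245 → slack +1.510/-1.243; half-tol=0.188, Σhalf²=0.371923
  +G: nom +37.000 → Σnom=-65.690; wc +0.380/-0.380 → slack +1.890/-1.623; half-tol=0.380, Σhalf²=0.516323
Nominal = -65.690. Worst-case = [-65.690 - 1.623, -65.690 + 1.890] = [-67.313, -63.800]. RSS = √0.516323 = 0.719.

nominal=-65.690 wc=[-67.313,-63.800] rss=0.719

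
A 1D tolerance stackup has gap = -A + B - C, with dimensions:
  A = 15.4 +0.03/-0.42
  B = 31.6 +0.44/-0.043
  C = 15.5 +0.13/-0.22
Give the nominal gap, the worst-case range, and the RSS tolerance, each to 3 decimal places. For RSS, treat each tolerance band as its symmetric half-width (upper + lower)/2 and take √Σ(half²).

nominal=0.700 wc=[0.497,1.780] rss=0.374

Stack each dimension's contribution:
  -A: nom -15.400 → Σnom=-15.400; wc +0.420/-0.030 → slack +0.420/-0.030; half-tol=0.225, Σhalf²=0.050625
  +B: nom +31.600 → Σnom=16.200; wc +0.440/-0.043 → slack +0.860/-0.073; half-tol=0.241, Σhalf²=0.108947
  -C: nom -15.500 → Σnom=0.700; wc +0.220/-0.130 → slack +1.080/-0.203; half-tol=0.175, Σhalf²=0.139572
Nominal = 0.700. Worst-case = [0.700 - 0.203, 0.700 + 1.080] = [0.497, 1.780]. RSS = √0.139572 = 0.374.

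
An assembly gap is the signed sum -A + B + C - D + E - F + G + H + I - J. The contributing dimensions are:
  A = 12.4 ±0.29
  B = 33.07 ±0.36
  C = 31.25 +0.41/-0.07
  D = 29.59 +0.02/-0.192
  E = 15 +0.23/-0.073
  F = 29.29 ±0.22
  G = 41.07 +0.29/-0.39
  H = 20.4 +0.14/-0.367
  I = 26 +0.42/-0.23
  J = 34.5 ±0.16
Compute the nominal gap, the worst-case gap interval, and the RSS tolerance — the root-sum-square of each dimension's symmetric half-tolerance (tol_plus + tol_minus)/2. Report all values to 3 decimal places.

Stack each dimension's contribution:
  -A: nom -12.400 → Σnom=-12.400; wc +0.290/-0.290 → slack +0.290/-0.290; half-tol=0.290, Σhalf²=0.084100
  +B: nom +33.070 → Σnom=20.670; wc +0.360/-0.360 → slack +0.650/-0.650; half-tol=0.360, Σhalf²=0.213700
  +C: nom +31.250 → Σnom=51.920; wc +0.410/-0.070 → slack +1.060/-0.720; half-tol=0.240, Σhalf²=0.271300
  -D: nom -29.590 → Σnom=22.330; wc +0.192/-0.020 → slack +1.252/-0.740; half-tol=0.106, Σhalf²=0.282536
  +E: nom +15.000 → Σnom=37.330; wc +0.230/-0.073 → slack +1.482/-0.813; half-tol=0.151, Σhalf²=0.305488
  -F: nom -29.290 → Σnom=8.040; wc +0.220/-0.220 → slack +1.702/-1.033; half-tol=0.220, Σhalf²=0.353888
  +G: nom +41.070 → Σnom=49.110; wc +0.290/-0.390 → slack +1.992/-1.423; half-tol=0.340, Σhalf²=0.469488
  +H: nom +20.400 → Σnom=69.510; wc +0.140/-0.367 → slack +2.132/-1.790; half-tol=0.254, Σhalf²=0.533751
  +I: nom +26.000 → Σnom=95.510; wc +0.420/-0.230 → slack +2.552/-2.020; half-tol=0.325, Σhalf²=0.639375
  -J: nom -34.500 → Σnom=61.010; wc +0.160/-0.160 → slack +2.712/-2.180; half-tol=0.160, Σhalf²=0.664975
Nominal = 61.010. Worst-case = [61.010 - 2.180, 61.010 + 2.712] = [58.830, 63.722]. RSS = √0.664975 = 0.815.

nominal=61.010 wc=[58.830,63.722] rss=0.815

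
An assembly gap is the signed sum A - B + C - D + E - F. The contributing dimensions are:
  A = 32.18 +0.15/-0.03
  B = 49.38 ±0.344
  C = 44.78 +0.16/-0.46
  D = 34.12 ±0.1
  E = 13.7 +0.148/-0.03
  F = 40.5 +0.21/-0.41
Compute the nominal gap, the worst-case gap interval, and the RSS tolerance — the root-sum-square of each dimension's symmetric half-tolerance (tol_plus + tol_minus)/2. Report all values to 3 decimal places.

nominal=-33.340 wc=[-34.514,-32.028] rss=0.580

Stack each dimension's contribution:
  +A: nom +32.180 → Σnom=32.180; wc +0.150/-0.030 → slack +0.150/-0.030; half-tol=0.090, Σhalf²=0.008100
  -B: nom -49.380 → Σnom=-17.200; wc +0.344/-0.344 → slack +0.494/-0.374; half-tol=0.344, Σhalf²=0.126436
  +C: nom +44.780 → Σnom=27.580; wc +0.160/-0.460 → slack +0.654/-0.834; half-tol=0.310, Σhalf²=0.222536
  -D: nom -34.120 → Σnom=-6.540; wc +0.100/-0.100 → slack +0.754/-0.934; half-tol=0.100, Σhalf²=0.232536
  +E: nom +13.700 → Σnom=7.160; wc +0.148/-0.030 → slack +0.902/-0.964; half-tol=0.089, Σhalf²=0.240457
  -F: nom -40.500 → Σnom=-33.340; wc +0.410/-0.210 → slack +1.312/-1.174; half-tol=0.310, Σhalf²=0.336557
Nominal = -33.340. Worst-case = [-33.340 - 1.174, -33.340 + 1.312] = [-34.514, -32.028]. RSS = √0.336557 = 0.580.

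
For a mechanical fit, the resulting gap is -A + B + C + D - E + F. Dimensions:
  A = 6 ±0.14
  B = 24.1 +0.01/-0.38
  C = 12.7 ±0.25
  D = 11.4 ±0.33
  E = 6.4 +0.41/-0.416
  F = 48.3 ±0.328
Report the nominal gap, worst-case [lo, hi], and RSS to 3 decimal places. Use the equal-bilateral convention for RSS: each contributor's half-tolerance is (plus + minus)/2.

nominal=84.100 wc=[82.262,85.574] rss=0.712

Stack each dimension's contribution:
  -A: nom -6.000 → Σnom=-6.000; wc +0.140/-0.140 → slack +0.140/-0.140; half-tol=0.140, Σhalf²=0.019600
  +B: nom +24.100 → Σnom=18.100; wc +0.010/-0.380 → slack +0.150/-0.520; half-tol=0.195, Σhalf²=0.057625
  +C: nom +12.700 → Σnom=30.800; wc +0.250/-0.250 → slack +0.400/-0.770; half-tol=0.250, Σhalf²=0.120125
  +D: nom +11.400 → Σnom=42.200; wc +0.330/-0.330 → slack +0.730/-1.100; half-tol=0.330, Σhalf²=0.229025
  -E: nom -6.400 → Σnom=35.800; wc +0.416/-0.410 → slack +1.146/-1.510; half-tol=0.413, Σhalf²=0.399594
  +F: nom +48.300 → Σnom=84.100; wc +0.328/-0.328 → slack +1.474/-1.838; half-tol=0.328, Σhalf²=0.507178
Nominal = 84.100. Worst-case = [84.100 - 1.838, 84.100 + 1.474] = [82.262, 85.574]. RSS = √0.507178 = 0.712.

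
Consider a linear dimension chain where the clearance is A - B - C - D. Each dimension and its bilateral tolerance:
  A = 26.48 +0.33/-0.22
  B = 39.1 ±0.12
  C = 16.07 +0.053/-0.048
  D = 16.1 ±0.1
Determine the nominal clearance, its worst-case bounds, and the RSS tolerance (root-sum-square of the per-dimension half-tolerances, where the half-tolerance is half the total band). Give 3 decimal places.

nominal=-44.790 wc=[-45.283,-44.192] rss=0.320

Stack each dimension's contribution:
  +A: nom +26.480 → Σnom=26.480; wc +0.330/-0.220 → slack +0.330/-0.220; half-tol=0.275, Σhalf²=0.075625
  -B: nom -39.100 → Σnom=-12.620; wc +0.120/-0.120 → slack +0.450/-0.340; half-tol=0.120, Σhalf²=0.090025
  -C: nom -16.070 → Σnom=-28.690; wc +0.048/-0.053 → slack +0.498/-0.393; half-tol=0.051, Σhalf²=0.092575
  -D: nom -16.100 → Σnom=-44.790; wc +0.100/-0.100 → slack +0.598/-0.493; half-tol=0.100, Σhalf²=0.102575
Nominal = -44.790. Worst-case = [-44.790 - 0.493, -44.790 + 0.598] = [-45.283, -44.192]. RSS = √0.102575 = 0.320.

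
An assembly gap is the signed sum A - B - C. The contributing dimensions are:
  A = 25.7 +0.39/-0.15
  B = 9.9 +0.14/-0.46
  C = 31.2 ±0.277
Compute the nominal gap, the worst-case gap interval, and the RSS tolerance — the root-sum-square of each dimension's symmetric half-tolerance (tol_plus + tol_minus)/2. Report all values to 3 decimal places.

Stack each dimension's contribution:
  +A: nom +25.700 → Σnom=25.700; wc +0.390/-0.150 → slack +0.390/-0.150; half-tol=0.270, Σhalf²=0.072900
  -B: nom -9.900 → Σnom=15.800; wc +0.460/-0.140 → slack +0.850/-0.290; half-tol=0.300, Σhalf²=0.162900
  -C: nom -31.200 → Σnom=-15.400; wc +0.277/-0.277 → slack +1.127/-0.567; half-tol=0.277, Σhalf²=0.239629
Nominal = -15.400. Worst-case = [-15.400 - 0.567, -15.400 + 1.127] = [-15.967, -14.273]. RSS = √0.239629 = 0.490.

nominal=-15.400 wc=[-15.967,-14.273] rss=0.490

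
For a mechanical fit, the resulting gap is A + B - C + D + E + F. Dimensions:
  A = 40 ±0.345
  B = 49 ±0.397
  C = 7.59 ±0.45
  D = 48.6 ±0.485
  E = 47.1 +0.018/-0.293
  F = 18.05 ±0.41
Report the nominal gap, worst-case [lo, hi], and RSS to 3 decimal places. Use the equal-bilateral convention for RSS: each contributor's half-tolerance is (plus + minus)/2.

nominal=195.160 wc=[192.780,197.265] rss=0.952

Stack each dimension's contribution:
  +A: nom +40.000 → Σnom=40.000; wc +0.345/-0.345 → slack +0.345/-0.345; half-tol=0.345, Σhalf²=0.119025
  +B: nom +49.000 → Σnom=89.000; wc +0.397/-0.397 → slack +0.742/-0.742; half-tol=0.397, Σhalf²=0.276634
  -C: nom -7.590 → Σnom=81.410; wc +0.450/-0.450 → slack +1.192/-1.192; half-tol=0.450, Σhalf²=0.479134
  +D: nom +48.600 → Σnom=130.010; wc +0.485/-0.485 → slack +1.677/-1.677; half-tol=0.485, Σhalf²=0.714359
  +E: nom +47.100 → Σnom=177.110; wc +0.018/-0.293 → slack +1.695/-1.970; half-tol=0.155, Σhalf²=0.738539
  +F: nom +18.050 → Σnom=195.160; wc +0.410/-0.410 → slack +2.105/-2.380; half-tol=0.410, Σhalf²=0.906639
Nominal = 195.160. Worst-case = [195.160 - 2.380, 195.160 + 2.105] = [192.780, 197.265]. RSS = √0.906639 = 0.952.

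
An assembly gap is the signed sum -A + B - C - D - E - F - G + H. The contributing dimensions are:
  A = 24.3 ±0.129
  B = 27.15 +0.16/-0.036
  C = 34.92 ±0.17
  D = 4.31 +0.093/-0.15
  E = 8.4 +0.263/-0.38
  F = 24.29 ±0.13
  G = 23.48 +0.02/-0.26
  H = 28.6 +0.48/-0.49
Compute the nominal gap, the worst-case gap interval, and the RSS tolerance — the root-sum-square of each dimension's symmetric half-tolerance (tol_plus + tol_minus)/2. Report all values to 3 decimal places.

nominal=-63.950 wc=[-65.281,-62.091] rss=0.667

Stack each dimension's contribution:
  -A: nom -24.300 → Σnom=-24.300; wc +0.129/-0.129 → slack +0.129/-0.129; half-tol=0.129, Σhalf²=0.016641
  +B: nom +27.150 → Σnom=2.850; wc +0.160/-0.036 → slack +0.289/-0.165; half-tol=0.098, Σhalf²=0.026245
  -C: nom -34.920 → Σnom=-32.070; wc +0.170/-0.170 → slack +0.459/-0.335; half-tol=0.170, Σhalf²=0.055145
  -D: nom -4.310 → Σnom=-36.380; wc +0.150/-0.093 → slack +0.609/-0.428; half-tol=0.121, Σhalf²=0.069907
  -E: nom -8.400 → Σnom=-44.780; wc +0.380/-0.263 → slack +0.989/-0.691; half-tol=0.322, Σhalf²=0.173270
  -F: nom -24.290 → Σnom=-69.070; wc +0.130/-0.130 → slack +1.119/-0.821; half-tol=0.130, Σhalf²=0.190170
  -G: nom -23.480 → Σnom=-92.550; wc +0.260/-0.020 → slack +1.379/-0.841; half-tol=0.140, Σhalf²=0.209770
  +H: nom +28.600 → Σnom=-63.950; wc +0.480/-0.490 → slack +1.859/-1.331; half-tol=0.485, Σhalf²=0.444995
Nominal = -63.950. Worst-case = [-63.950 - 1.331, -63.950 + 1.859] = [-65.281, -62.091]. RSS = √0.444995 = 0.667.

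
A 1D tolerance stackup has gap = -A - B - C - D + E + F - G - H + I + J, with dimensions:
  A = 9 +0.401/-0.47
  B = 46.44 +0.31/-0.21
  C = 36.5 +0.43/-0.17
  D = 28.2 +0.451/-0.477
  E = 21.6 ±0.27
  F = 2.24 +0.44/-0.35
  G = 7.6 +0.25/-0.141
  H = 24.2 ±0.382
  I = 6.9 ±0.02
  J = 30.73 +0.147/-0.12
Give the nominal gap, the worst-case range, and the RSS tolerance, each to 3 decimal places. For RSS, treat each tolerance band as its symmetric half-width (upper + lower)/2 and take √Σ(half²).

nominal=-90.470 wc=[-93.454,-87.743] rss=0.997

Stack each dimension's contribution:
  -A: nom -9.000 → Σnom=-9.000; wc +0.470/-0.401 → slack +0.470/-0.401; half-tol=0.435, Σhalf²=0.189660
  -B: nom -46.440 → Σnom=-55.440; wc +0.210/-0.310 → slack +0.680/-0.711; half-tol=0.260, Σhalf²=0.257260
  -C: nom -36.500 → Σnom=-91.940; wc +0.170/-0.430 → slack +0.850/-1.141; half-tol=0.300, Σhalf²=0.347260
  -D: nom -28.200 → Σnom=-120.140; wc +0.477/-0.451 → slack +1.327/-1.592; half-tol=0.464, Σhalf²=0.562556
  +E: nom +21.600 → Σnom=-98.540; wc +0.270/-0.270 → slack +1.597/-1.862; half-tol=0.270, Σhalf²=0.635456
  +F: nom +2.240 → Σnom=-96.300; wc +0.440/-0.350 → slack +2.037/-2.212; half-tol=0.395, Σhalf²=0.791481
  -G: nom -7.600 → Σnom=-103.900; wc +0.141/-0.250 → slack +2.178/-2.462; half-tol=0.196, Σhalf²=0.829701
  -H: nom -24.200 → Σnom=-128.100; wc +0.382/-0.382 → slack +2.560/-2.844; half-tol=0.382, Σhalf²=0.975625
  +I: nom +6.900 → Σnom=-121.200; wc +0.020/-0.020 → slack +2.580/-2.864; half-tol=0.020, Σhalf²=0.976025
  +J: nom +30.730 → Σnom=-90.470; wc +0.147/-0.120 → slack +2.727/-2.984; half-tol=0.134, Σhalf²=0.993848
Nominal = -90.470. Worst-case = [-90.470 - 2.984, -90.470 + 2.727] = [-93.454, -87.743]. RSS = √0.993848 = 0.997.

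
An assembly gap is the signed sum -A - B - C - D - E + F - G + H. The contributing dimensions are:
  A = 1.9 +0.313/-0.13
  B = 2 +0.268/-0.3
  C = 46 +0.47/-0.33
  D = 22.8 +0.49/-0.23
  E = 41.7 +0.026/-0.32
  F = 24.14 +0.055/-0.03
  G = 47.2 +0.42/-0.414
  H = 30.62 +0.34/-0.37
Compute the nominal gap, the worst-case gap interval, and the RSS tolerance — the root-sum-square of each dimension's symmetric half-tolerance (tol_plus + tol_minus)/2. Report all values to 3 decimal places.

Stack each dimension's contribution:
  -A: nom -1.900 → Σnom=-1.900; wc +0.130/-0.313 → slack +0.130/-0.313; half-tol=0.222, Σhalf²=0.049062
  -B: nom -2.000 → Σnom=-3.900; wc +0.300/-0.268 → slack +0.430/-0.581; half-tol=0.284, Σhalf²=0.129718
  -C: nom -46.000 → Σnom=-49.900; wc +0.330/-0.470 → slack +0.760/-1.051; half-tol=0.400, Σhalf²=0.289718
  -D: nom -22.800 → Σnom=-72.700; wc +0.230/-0.490 → slack +0.990/-1.541; half-tol=0.360, Σhalf²=0.419318
  -E: nom -41.700 → Σnom=-114.400; wc +0.320/-0.026 → slack +1.310/-1.567; half-tol=0.173, Σhalf²=0.449247
  +F: nom +24.140 → Σnom=-90.260; wc +0.055/-0.030 → slack +1.365/-1.597; half-tol=0.042, Σhalf²=0.451054
  -G: nom -47.200 → Σnom=-137.460; wc +0.414/-0.420 → slack +1.779/-2.017; half-tol=0.417, Σhalf²=0.624943
  +H: nom +30.620 → Σnom=-106.840; wc +0.340/-0.370 → slack +2.119/-2.387; half-tol=0.355, Σhalf²=0.750968
Nominal = -106.840. Worst-case = [-106.840 - 2.387, -106.840 + 2.119] = [-109.227, -104.721]. RSS = √0.750968 = 0.867.

nominal=-106.840 wc=[-109.227,-104.721] rss=0.867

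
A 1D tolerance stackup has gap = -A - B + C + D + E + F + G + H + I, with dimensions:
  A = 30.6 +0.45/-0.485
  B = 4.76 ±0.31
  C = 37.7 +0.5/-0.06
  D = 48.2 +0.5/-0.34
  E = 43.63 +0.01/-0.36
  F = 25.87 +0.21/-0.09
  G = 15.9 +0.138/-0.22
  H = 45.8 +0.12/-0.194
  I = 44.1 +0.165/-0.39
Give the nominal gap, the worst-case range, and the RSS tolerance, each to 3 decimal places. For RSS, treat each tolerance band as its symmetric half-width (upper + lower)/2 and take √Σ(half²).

nominal=225.840 wc=[223.426,228.278] rss=0.872

Stack each dimension's contribution:
  -A: nom -30.600 → Σnom=-30.600; wc +0.485/-0.450 → slack +0.485/-0.450; half-tol=0.468, Σhalf²=0.218556
  -B: nom -4.760 → Σnom=-35.360; wc +0.310/-0.310 → slack +0.795/-0.760; half-tol=0.310, Σhalf²=0.314656
  +C: nom +37.700 → Σnom=2.340; wc +0.500/-0.060 → slack +1.295/-0.820; half-tol=0.280, Σhalf²=0.393056
  +D: nom +48.200 → Σnom=50.540; wc +0.500/-0.340 → slack +1.795/-1.160; half-tol=0.420, Σhalf²=0.569456
  +E: nom +43.630 → Σnom=94.170; wc +0.010/-0.360 → slack +1.805/-1.520; half-tol=0.185, Σhalf²=0.603681
  +F: nom +25.870 → Σnom=120.040; wc +0.210/-0.090 → slack +2.015/-1.610; half-tol=0.150, Σhalf²=0.626181
  +G: nom +15.900 → Σnom=135.940; wc +0.138/-0.220 → slack +2.153/-1.830; half-tol=0.179, Σhalf²=0.658222
  +H: nom +45.800 → Σnom=181.740; wc +0.120/-0.194 → slack +2.273/-2.024; half-tol=0.157, Σhalf²=0.682871
  +I: nom +44.100 → Σnom=225.840; wc +0.165/-0.390 → slack +2.438/-2.414; half-tol=0.278, Σhalf²=0.759878
Nominal = 225.840. Worst-case = [225.840 - 2.414, 225.840 + 2.438] = [223.426, 228.278]. RSS = √0.759878 = 0.872.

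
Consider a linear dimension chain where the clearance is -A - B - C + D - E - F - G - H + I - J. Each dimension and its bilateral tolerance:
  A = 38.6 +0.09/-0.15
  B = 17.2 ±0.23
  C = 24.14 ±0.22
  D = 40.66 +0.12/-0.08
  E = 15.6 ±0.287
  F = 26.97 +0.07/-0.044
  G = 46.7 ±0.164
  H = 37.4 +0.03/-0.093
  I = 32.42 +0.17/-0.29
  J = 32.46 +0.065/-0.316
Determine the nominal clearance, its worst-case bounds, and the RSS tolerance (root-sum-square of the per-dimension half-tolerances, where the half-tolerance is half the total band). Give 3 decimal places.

nominal=-165.990 wc=[-167.516,-164.196] rss=0.575

Stack each dimension's contribution:
  -A: nom -38.600 → Σnom=-38.600; wc +0.150/-0.090 → slack +0.150/-0.090; half-tol=0.120, Σhalf²=0.014400
  -B: nom -17.200 → Σnom=-55.800; wc +0.230/-0.230 → slack +0.380/-0.320; half-tol=0.230, Σhalf²=0.067300
  -C: nom -24.140 → Σnom=-79.940; wc +0.220/-0.220 → slack +0.600/-0.540; half-tol=0.220, Σhalf²=0.115700
  +D: nom +40.660 → Σnom=-39.280; wc +0.120/-0.080 → slack +0.720/-0.620; half-tol=0.100, Σhalf²=0.125700
  -E: nom -15.600 → Σnom=-54.880; wc +0.287/-0.287 → slack +1.007/-0.907; half-tol=0.287, Σhalf²=0.208069
  -F: nom -26.970 → Σnom=-81.850; wc +0.044/-0.070 → slack +1.051/-0.977; half-tol=0.057, Σhalf²=0.211318
  -G: nom -46.700 → Σnom=-128.550; wc +0.164/-0.164 → slack +1.215/-1.141; half-tol=0.164, Σhalf²=0.238214
  -H: nom -37.400 → Σnom=-165.950; wc +0.093/-0.030 → slack +1.308/-1.171; half-tol=0.061, Σhalf²=0.241996
  +I: nom +32.420 → Σnom=-133.530; wc +0.170/-0.290 → slack +1.478/-1.461; half-tol=0.230, Σhalf²=0.294896
  -J: nom -32.460 → Σnom=-165.990; wc +0.316/-0.065 → slack +1.794/-1.526; half-tol=0.191, Σhalf²=0.331186
Nominal = -165.990. Worst-case = [-165.990 - 1.526, -165.990 + 1.794] = [-167.516, -164.196]. RSS = √0.331186 = 0.575.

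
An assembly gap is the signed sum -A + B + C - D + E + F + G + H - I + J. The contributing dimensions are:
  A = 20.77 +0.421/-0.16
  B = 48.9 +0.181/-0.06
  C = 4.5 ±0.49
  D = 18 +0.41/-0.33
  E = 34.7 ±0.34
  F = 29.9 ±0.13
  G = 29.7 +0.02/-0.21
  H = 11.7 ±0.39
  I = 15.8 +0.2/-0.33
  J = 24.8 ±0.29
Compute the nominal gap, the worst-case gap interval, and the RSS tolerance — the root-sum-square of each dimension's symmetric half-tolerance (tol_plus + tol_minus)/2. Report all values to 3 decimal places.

Stack each dimension's contribution:
  -A: nom -20.770 → Σnom=-20.770; wc +0.160/-0.421 → slack +0.160/-0.421; half-tol=0.290, Σhalf²=0.084390
  +B: nom +48.900 → Σnom=28.130; wc +0.181/-0.060 → slack +0.341/-0.481; half-tol=0.120, Σhalf²=0.098910
  +C: nom +4.500 → Σnom=32.630; wc +0.490/-0.490 → slack +0.831/-0.971; half-tol=0.490, Σhalf²=0.339010
  -D: nom -18.000 → Σnom=14.630; wc +0.330/-0.410 → slack +1.161/-1.381; half-tol=0.370, Σhalf²=0.475911
  +E: nom +34.700 → Σnom=49.330; wc +0.340/-0.340 → slack +1.501/-1.721; half-tol=0.340, Σhalf²=0.591511
  +F: nom +29.900 → Σnom=79.230; wc +0.130/-0.130 → slack +1.631/-1.851; half-tol=0.130, Σhalf²=0.608411
  +G: nom +29.700 → Σnom=108.930; wc +0.020/-0.210 → slack +1.651/-2.061; half-tol=0.115, Σhalf²=0.621636
  +H: nom +11.700 → Σnom=120.630; wc +0.390/-0.390 → slack +2.041/-2.451; half-tol=0.390, Σhalf²=0.773736
  -I: nom -15.800 → Σnom=104.830; wc +0.330/-0.200 → slack +2.371/-2.651; half-tol=0.265, Σhalf²=0.843961
  +J: nom +24.800 → Σnom=129.630; wc +0.290/-0.290 → slack +2.661/-2.941; half-tol=0.290, Σhalf²=0.928061
Nominal = 129.630. Worst-case = [129.630 - 2.941, 129.630 + 2.661] = [126.689, 132.291]. RSS = √0.928061 = 0.963.

nominal=129.630 wc=[126.689,132.291] rss=0.963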